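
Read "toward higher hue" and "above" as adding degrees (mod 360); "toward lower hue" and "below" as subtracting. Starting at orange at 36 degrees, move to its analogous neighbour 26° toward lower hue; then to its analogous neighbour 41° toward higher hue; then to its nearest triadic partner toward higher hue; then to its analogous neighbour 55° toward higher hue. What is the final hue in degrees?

36 − 26 = 10°   (analog 26° ↓)
10 + 41 = 51°   (analog 41° ↑)
51 + 120 = 171°   (triadic ↑)
171 + 55 = 226°   (analog 55° ↑)

226°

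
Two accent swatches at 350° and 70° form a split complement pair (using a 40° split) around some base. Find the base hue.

The accents sit 40° either side of the complement, so the complement is their short-arc midpoint on the wheel.
Short-arc midpoint of 350° and 70°: 30°.
Base is 180° from the complement: 30 − 180 = -150 → -150 + 360 = 210°

210°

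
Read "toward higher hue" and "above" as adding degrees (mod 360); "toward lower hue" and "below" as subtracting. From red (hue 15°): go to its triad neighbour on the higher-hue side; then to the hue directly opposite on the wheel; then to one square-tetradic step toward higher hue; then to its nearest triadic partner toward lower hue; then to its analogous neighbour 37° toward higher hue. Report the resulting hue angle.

322°

triadic ↑ +120°: 15 + 120 = 135°
complement +180°: 135 + 180 = 315°
square ↑ +90°: 315 + 90 = 405 → 405 − 360 = 45°
triadic ↓ −120°: 45 − 120 = -75 → -75 + 360 = 285°
analog 37° ↑ +37°: 285 + 37 = 322°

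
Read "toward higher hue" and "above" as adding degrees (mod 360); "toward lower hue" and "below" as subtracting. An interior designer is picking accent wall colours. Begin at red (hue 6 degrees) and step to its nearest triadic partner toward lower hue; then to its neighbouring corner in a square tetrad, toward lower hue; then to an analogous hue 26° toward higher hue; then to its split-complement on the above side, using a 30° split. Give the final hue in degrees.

6 − 120 = -114 → -114 + 360 = 246°   (triadic ↓)
246 − 90 = 156°   (square ↓)
156 + 26 = 182°   (analog 26° ↑)
182 + 210 = 392 → 392 − 360 = 32°   (split-comp 30° ↑)

32°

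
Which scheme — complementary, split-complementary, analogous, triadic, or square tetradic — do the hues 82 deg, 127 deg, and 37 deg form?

analogous

Sort the hues: 37°, 82°, 127°.
Successive gaps around the wheel: 45°, 45°, 270°.
A run of hues at equal small steps (45°) with one large closing gap is an analogous group.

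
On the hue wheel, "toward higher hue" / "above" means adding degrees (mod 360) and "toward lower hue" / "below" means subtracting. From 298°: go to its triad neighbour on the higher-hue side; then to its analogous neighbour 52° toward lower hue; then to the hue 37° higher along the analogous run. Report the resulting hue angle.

43°

+120° (triadic ↑): 298 + 120 = 418 → 418 − 360 = 58°
−52° (analog 52° ↓): 58 − 52 = 6°
+37° (analog 37° ↑): 6 + 37 = 43°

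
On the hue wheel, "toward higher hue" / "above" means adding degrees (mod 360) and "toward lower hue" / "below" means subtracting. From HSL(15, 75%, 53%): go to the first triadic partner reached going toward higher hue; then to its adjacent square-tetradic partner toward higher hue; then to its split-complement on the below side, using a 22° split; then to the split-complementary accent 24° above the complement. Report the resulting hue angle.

227°

triadic ↑ +120°: 15 + 120 = 135°
square ↑ +90°: 135 + 90 = 225°
split-comp 22° ↓ +158°: 225 + 158 = 383 → 383 − 360 = 23°
split-comp 24° ↑ +204°: 23 + 204 = 227°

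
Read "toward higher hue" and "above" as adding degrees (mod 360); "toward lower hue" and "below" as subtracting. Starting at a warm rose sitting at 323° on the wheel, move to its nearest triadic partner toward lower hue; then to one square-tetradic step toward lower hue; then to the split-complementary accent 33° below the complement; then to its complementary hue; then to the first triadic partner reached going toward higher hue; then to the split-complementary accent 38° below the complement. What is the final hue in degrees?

342°

323 − 120 = 203°   (triadic ↓)
203 − 90 = 113°   (square ↓)
113 + 147 = 260°   (split-comp 33° ↓)
260 + 180 = 440 → 440 − 360 = 80°   (complement)
80 + 120 = 200°   (triadic ↑)
200 + 142 = 342°   (split-comp 38° ↓)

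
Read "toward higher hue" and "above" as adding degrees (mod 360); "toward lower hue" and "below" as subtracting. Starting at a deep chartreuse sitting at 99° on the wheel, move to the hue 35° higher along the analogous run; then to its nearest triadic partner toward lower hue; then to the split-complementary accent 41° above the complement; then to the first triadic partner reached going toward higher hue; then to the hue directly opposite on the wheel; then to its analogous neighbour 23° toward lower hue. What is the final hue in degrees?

99 + 35 = 134°   (analog 35° ↑)
134 − 120 = 14°   (triadic ↓)
14 + 221 = 235°   (split-comp 41° ↑)
235 + 120 = 355°   (triadic ↑)
355 + 180 = 535 → 535 − 360 = 175°   (complement)
175 − 23 = 152°   (analog 23° ↓)

152°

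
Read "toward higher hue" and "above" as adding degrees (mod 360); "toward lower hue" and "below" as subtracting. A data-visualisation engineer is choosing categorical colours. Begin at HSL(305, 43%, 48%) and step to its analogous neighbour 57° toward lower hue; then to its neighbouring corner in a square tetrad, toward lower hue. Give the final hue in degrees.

158°

analog 57° ↓ −57°: 305 − 57 = 248°
square ↓ −90°: 248 − 90 = 158°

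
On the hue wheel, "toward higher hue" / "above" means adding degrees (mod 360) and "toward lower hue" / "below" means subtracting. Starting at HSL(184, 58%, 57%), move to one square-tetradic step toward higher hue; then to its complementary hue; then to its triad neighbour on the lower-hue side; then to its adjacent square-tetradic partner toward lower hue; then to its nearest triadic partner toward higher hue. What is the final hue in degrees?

4°

+90° (square ↑): 184 + 90 = 274°
+180° (complement): 274 + 180 = 454 → 454 − 360 = 94°
−120° (triadic ↓): 94 − 120 = -26 → -26 + 360 = 334°
−90° (square ↓): 334 − 90 = 244°
+120° (triadic ↑): 244 + 120 = 364 → 364 − 360 = 4°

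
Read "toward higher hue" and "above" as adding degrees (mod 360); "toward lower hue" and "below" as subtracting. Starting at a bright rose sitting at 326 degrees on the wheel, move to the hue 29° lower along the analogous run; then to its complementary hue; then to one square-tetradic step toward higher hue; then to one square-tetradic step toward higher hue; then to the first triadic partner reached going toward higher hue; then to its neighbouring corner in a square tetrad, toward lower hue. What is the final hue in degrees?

327°

−29° (analog 29° ↓): 326 − 29 = 297°
+180° (complement): 297 + 180 = 477 → 477 − 360 = 117°
+90° (square ↑): 117 + 90 = 207°
+90° (square ↑): 207 + 90 = 297°
+120° (triadic ↑): 297 + 120 = 417 → 417 − 360 = 57°
−90° (square ↓): 57 − 90 = -33 → -33 + 360 = 327°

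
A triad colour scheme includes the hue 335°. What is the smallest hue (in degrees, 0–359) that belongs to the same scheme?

95°

A triad places three hues 120° apart.
The full set through 335° is {95°, 215°, 335°}.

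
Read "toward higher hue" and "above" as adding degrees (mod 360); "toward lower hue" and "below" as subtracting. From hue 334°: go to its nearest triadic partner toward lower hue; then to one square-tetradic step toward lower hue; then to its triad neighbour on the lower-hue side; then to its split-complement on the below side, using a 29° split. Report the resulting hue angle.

−120° (triadic ↓): 334 − 120 = 214°
−90° (square ↓): 214 − 90 = 124°
−120° (triadic ↓): 124 − 120 = 4°
+151° (split-comp 29° ↓): 4 + 151 = 155°

155°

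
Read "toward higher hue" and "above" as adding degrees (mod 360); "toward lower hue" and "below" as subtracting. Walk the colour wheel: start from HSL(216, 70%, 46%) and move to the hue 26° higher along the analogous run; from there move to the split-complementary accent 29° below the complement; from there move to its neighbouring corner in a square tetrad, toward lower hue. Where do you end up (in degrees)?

303°

analog 26° ↑ +26°: 216 + 26 = 242°
split-comp 29° ↓ +151°: 242 + 151 = 393 → 393 − 360 = 33°
square ↓ −90°: 33 − 90 = -57 → -57 + 360 = 303°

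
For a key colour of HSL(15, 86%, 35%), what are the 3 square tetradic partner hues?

A square tetradic scheme places four hues every 90°.
15 + 90 = 105°
15 + 180 = 195°
15 + 270 = 285°

105°, 195°, 285°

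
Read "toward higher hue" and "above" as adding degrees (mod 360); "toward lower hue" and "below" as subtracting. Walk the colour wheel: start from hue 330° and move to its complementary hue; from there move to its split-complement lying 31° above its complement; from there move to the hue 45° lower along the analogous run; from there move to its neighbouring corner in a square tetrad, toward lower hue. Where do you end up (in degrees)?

226°

330 + 180 = 510 → 510 − 360 = 150°   (complement)
150 + 211 = 361 → 361 − 360 = 1°   (split-comp 31° ↑)
1 − 45 = -44 → -44 + 360 = 316°   (analog 45° ↓)
316 − 90 = 226°   (square ↓)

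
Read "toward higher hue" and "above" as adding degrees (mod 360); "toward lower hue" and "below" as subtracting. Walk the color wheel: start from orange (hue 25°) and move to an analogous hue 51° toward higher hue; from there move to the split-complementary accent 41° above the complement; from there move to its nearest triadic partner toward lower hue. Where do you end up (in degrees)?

+51° (analog 51° ↑): 25 + 51 = 76°
+221° (split-comp 41° ↑): 76 + 221 = 297°
−120° (triadic ↓): 297 − 120 = 177°

177°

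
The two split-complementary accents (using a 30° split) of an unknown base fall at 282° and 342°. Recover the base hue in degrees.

The accents sit 30° either side of the complement, so the complement is their short-arc midpoint on the wheel.
Short-arc midpoint of 282° and 342°: 312°.
Base is 180° from the complement: 312 − 180 = 132°

132°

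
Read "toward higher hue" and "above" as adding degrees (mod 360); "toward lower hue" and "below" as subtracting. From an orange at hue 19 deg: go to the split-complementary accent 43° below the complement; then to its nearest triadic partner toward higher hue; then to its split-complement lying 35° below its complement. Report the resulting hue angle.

split-comp 43° ↓ +137°: 19 + 137 = 156°
triadic ↑ +120°: 156 + 120 = 276°
split-comp 35° ↓ +145°: 276 + 145 = 421 → 421 − 360 = 61°

61°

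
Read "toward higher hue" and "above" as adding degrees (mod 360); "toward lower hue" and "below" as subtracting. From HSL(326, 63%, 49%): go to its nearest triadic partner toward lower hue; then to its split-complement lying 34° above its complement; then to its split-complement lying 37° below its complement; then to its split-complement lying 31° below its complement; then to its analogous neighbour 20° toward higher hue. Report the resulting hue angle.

12°

triadic ↓ −120°: 326 − 120 = 206°
split-comp 34° ↑ +214°: 206 + 214 = 420 → 420 − 360 = 60°
split-comp 37° ↓ +143°: 60 + 143 = 203°
split-comp 31° ↓ +149°: 203 + 149 = 352°
analog 20° ↑ +20°: 352 + 20 = 372 → 372 − 360 = 12°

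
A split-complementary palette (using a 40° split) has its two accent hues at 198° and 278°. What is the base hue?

The accents sit 40° either side of the complement, so the complement is their short-arc midpoint on the wheel.
Short-arc midpoint of 198° and 278°: 238°.
Base is 180° from the complement: 238 − 180 = 58°

58°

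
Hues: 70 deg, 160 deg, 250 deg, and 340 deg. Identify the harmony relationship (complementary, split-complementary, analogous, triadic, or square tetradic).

Sort the hues: 70°, 160°, 250°, 340°.
Successive gaps around the wheel: 90°, 90°, 90°, 90°.
Four hues every 90° form a square tetradic scheme.

square tetradic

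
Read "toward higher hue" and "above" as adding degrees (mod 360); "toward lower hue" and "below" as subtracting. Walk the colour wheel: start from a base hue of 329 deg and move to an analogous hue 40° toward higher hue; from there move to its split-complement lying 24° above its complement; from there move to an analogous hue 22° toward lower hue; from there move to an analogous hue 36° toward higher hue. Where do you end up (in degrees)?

227°

329 + 40 = 369 → 369 − 360 = 9°   (analog 40° ↑)
9 + 204 = 213°   (split-comp 24° ↑)
213 − 22 = 191°   (analog 22° ↓)
191 + 36 = 227°   (analog 36° ↑)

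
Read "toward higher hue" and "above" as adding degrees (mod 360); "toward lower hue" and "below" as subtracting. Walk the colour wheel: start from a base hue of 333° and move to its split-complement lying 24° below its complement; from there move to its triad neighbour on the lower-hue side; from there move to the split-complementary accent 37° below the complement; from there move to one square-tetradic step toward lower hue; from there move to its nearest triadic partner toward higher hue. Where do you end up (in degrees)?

182°

split-comp 24° ↓ +156°: 333 + 156 = 489 → 489 − 360 = 129°
triadic ↓ −120°: 129 − 120 = 9°
split-comp 37° ↓ +143°: 9 + 143 = 152°
square ↓ −90°: 152 − 90 = 62°
triadic ↑ +120°: 62 + 120 = 182°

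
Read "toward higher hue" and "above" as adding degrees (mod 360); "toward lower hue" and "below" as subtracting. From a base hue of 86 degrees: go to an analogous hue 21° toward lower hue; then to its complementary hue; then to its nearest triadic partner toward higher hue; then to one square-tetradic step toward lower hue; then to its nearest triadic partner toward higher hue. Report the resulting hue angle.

35°

86 − 21 = 65°   (analog 21° ↓)
65 + 180 = 245°   (complement)
245 + 120 = 365 → 365 − 360 = 5°   (triadic ↑)
5 − 90 = -85 → -85 + 360 = 275°   (square ↓)
275 + 120 = 395 → 395 − 360 = 35°   (triadic ↑)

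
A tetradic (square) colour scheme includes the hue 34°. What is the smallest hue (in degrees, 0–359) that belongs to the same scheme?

A square tetradic scheme places four hues every 90°.
The full set through 34° is {34°, 124°, 214°, 304°}.

34°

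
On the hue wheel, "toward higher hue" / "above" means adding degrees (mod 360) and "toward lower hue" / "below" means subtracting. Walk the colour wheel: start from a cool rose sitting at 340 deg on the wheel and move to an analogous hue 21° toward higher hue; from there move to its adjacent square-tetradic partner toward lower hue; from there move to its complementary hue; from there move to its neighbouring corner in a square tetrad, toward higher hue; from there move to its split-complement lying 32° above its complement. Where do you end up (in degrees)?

33°

340 + 21 = 361 → 361 − 360 = 1°   (analog 21° ↑)
1 − 90 = -89 → -89 + 360 = 271°   (square ↓)
271 + 180 = 451 → 451 − 360 = 91°   (complement)
91 + 90 = 181°   (square ↑)
181 + 212 = 393 → 393 − 360 = 33°   (split-comp 32° ↑)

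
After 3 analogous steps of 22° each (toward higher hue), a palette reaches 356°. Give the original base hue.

290°

3 steps of 22° (toward higher hue) give a net shift of +66°.
Start = end − shift: 356 − 66 = 290°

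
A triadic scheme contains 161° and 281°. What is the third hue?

41°

A triad spaces three hues 120° apart.
The full set is {41°, 161°, 281°}.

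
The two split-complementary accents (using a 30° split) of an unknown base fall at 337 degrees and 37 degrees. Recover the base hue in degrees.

187°

The accents sit 30° either side of the complement, so the complement is their short-arc midpoint on the wheel.
Short-arc midpoint of 337° and 37°: 7°.
Base is 180° from the complement: 7 − 180 = -173 → -173 + 360 = 187°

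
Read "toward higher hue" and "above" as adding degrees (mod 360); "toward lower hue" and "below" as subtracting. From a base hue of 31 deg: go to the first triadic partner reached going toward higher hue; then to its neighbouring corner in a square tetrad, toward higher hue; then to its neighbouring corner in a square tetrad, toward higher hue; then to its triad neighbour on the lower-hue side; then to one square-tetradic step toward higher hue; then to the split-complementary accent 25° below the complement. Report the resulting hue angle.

96°

triadic ↑ +120°: 31 + 120 = 151°
square ↑ +90°: 151 + 90 = 241°
square ↑ +90°: 241 + 90 = 331°
triadic ↓ −120°: 331 − 120 = 211°
square ↑ +90°: 211 + 90 = 301°
split-comp 25° ↓ +155°: 301 + 155 = 456 → 456 − 360 = 96°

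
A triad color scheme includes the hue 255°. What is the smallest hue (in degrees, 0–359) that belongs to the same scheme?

A triad places three hues 120° apart.
The full set through 255° is {15°, 135°, 255°}.

15°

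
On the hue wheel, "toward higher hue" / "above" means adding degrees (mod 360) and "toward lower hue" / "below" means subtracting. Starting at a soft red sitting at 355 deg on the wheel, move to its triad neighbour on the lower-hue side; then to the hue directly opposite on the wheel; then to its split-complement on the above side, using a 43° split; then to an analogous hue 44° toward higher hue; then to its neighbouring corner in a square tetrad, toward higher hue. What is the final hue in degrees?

triadic ↓ −120°: 355 − 120 = 235°
complement +180°: 235 + 180 = 415 → 415 − 360 = 55°
split-comp 43° ↑ +223°: 55 + 223 = 278°
analog 44° ↑ +44°: 278 + 44 = 322°
square ↑ +90°: 322 + 90 = 412 → 412 − 360 = 52°

52°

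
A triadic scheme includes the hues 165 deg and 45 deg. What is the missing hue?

285°

A triad places three hues 120° apart.
The full set through 45° is {45°, 165°, 285°}.
Given {45°, 165°}, the missing hue is 285°.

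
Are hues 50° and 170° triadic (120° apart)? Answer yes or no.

Angular distance: |50 − 170| = 120 = 120°.
Triadic (120° apart) requires 120°.

yes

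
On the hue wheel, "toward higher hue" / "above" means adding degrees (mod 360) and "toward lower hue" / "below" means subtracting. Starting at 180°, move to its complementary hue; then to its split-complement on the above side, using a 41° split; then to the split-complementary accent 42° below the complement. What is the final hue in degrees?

359°

180 + 180 = 360 → 360 − 360 = 0°   (complement)
0 + 221 = 221°   (split-comp 41° ↑)
221 + 138 = 359°   (split-comp 42° ↓)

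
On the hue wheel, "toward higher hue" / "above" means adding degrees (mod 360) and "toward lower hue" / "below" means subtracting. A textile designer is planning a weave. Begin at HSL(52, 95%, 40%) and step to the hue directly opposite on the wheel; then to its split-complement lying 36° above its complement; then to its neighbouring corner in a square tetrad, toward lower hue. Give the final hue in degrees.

358°

52 + 180 = 232°   (complement)
232 + 216 = 448 → 448 − 360 = 88°   (split-comp 36° ↑)
88 − 90 = -2 → -2 + 360 = 358°   (square ↓)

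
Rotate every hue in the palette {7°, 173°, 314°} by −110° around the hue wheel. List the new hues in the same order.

257°, 63°, 204°

7 − 110 = -103 → -103 + 360 = 257°
173 − 110 = 63°
314 − 110 = 204°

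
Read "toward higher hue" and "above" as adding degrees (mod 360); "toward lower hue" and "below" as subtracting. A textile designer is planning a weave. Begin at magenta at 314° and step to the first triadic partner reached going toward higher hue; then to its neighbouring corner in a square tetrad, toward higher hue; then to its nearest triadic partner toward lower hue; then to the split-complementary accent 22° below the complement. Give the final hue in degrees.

triadic ↑ +120°: 314 + 120 = 434 → 434 − 360 = 74°
square ↑ +90°: 74 + 90 = 164°
triadic ↓ −120°: 164 − 120 = 44°
split-comp 22° ↓ +158°: 44 + 158 = 202°

202°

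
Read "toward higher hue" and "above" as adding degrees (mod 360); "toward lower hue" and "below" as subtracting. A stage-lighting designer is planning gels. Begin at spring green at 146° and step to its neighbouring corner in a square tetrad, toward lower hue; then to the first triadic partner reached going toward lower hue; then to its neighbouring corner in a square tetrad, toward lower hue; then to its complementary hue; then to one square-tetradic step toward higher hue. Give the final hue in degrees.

−90° (square ↓): 146 − 90 = 56°
−120° (triadic ↓): 56 − 120 = -64 → -64 + 360 = 296°
−90° (square ↓): 296 − 90 = 206°
+180° (complement): 206 + 180 = 386 → 386 − 360 = 26°
+90° (square ↑): 26 + 90 = 116°

116°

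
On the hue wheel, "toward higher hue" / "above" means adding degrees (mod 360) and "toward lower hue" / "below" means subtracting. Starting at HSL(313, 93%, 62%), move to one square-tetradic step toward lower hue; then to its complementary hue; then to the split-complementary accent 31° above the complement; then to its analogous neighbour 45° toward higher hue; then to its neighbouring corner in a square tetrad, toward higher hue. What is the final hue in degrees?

29°

313 − 90 = 223°   (square ↓)
223 + 180 = 403 → 403 − 360 = 43°   (complement)
43 + 211 = 254°   (split-comp 31° ↑)
254 + 45 = 299°   (analog 45° ↑)
299 + 90 = 389 → 389 − 360 = 29°   (square ↑)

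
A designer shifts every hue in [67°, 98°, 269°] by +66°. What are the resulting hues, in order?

67 + 66 = 133°
98 + 66 = 164°
269 + 66 = 335°

133°, 164°, 335°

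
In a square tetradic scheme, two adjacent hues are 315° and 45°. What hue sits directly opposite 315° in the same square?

135°

A square tetradic scheme places four hues 90° apart; opposite corners are 180° apart.
315 + 180 = 495 → 495 − 360 = 135°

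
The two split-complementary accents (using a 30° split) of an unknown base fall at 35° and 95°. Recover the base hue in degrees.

The accents sit 30° either side of the complement, so the complement is their short-arc midpoint on the wheel.
Short-arc midpoint of 35° and 95°: 65°.
Base is 180° from the complement: 65 − 180 = -115 → -115 + 360 = 245°

245°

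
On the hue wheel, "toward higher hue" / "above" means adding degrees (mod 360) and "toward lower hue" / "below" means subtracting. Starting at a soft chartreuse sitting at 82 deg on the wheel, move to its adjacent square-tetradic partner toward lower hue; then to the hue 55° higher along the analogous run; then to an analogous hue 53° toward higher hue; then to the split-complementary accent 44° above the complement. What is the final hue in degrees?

324°

82 − 90 = -8 → -8 + 360 = 352°   (square ↓)
352 + 55 = 407 → 407 − 360 = 47°   (analog 55° ↑)
47 + 53 = 100°   (analog 53° ↑)
100 + 224 = 324°   (split-comp 44° ↑)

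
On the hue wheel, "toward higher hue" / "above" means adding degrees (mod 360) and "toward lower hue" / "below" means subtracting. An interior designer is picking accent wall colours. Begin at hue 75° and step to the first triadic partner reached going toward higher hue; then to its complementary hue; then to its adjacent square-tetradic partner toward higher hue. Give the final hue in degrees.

+120° (triadic ↑): 75 + 120 = 195°
+180° (complement): 195 + 180 = 375 → 375 − 360 = 15°
+90° (square ↑): 15 + 90 = 105°

105°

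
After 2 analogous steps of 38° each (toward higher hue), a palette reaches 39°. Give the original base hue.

2 steps of 38° (toward higher hue) give a net shift of +76°.
Start = end − shift: 39 − 76 = -37 → -37 + 360 = 323°

323°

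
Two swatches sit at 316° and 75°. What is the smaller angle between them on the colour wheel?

|316 − 75| = 241.
The shorter arc is 360 − 241 = 119°.

119°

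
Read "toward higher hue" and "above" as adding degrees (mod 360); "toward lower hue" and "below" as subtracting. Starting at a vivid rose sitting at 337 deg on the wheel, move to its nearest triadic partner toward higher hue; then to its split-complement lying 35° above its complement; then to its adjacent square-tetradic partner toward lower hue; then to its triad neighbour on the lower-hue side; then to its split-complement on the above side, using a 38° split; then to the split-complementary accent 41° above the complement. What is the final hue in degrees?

337 + 120 = 457 → 457 − 360 = 97°   (triadic ↑)
97 + 215 = 312°   (split-comp 35° ↑)
312 − 90 = 222°   (square ↓)
222 − 120 = 102°   (triadic ↓)
102 + 218 = 320°   (split-comp 38° ↑)
320 + 221 = 541 → 541 − 360 = 181°   (split-comp 41° ↑)

181°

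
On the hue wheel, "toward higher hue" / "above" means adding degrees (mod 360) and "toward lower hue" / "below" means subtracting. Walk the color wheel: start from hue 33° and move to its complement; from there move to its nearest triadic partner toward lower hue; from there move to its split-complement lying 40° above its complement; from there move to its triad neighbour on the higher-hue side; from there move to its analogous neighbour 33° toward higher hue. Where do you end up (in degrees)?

+180° (complement): 33 + 180 = 213°
−120° (triadic ↓): 213 − 120 = 93°
+220° (split-comp 40° ↑): 93 + 220 = 313°
+120° (triadic ↑): 313 + 120 = 433 → 433 − 360 = 73°
+33° (analog 33° ↑): 73 + 33 = 106°

106°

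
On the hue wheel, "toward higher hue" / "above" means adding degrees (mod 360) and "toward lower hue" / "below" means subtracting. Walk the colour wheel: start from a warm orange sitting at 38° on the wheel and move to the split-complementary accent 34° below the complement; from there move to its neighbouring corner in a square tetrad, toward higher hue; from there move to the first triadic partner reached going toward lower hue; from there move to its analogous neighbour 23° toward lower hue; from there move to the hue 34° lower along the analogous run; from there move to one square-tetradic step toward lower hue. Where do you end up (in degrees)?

7°

split-comp 34° ↓ +146°: 38 + 146 = 184°
square ↑ +90°: 184 + 90 = 274°
triadic ↓ −120°: 274 − 120 = 154°
analog 23° ↓ −23°: 154 − 23 = 131°
analog 34° ↓ −34°: 131 − 34 = 97°
square ↓ −90°: 97 − 90 = 7°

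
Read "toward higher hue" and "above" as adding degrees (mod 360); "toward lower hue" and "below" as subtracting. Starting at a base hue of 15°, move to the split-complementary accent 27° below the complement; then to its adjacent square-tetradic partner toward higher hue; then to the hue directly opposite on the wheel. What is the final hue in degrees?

+153° (split-comp 27° ↓): 15 + 153 = 168°
+90° (square ↑): 168 + 90 = 258°
+180° (complement): 258 + 180 = 438 → 438 − 360 = 78°

78°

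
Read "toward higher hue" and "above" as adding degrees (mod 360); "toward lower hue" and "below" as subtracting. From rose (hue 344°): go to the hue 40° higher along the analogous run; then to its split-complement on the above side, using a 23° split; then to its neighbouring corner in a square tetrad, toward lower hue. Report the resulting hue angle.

137°

344 + 40 = 384 → 384 − 360 = 24°   (analog 40° ↑)
24 + 203 = 227°   (split-comp 23° ↑)
227 − 90 = 137°   (square ↓)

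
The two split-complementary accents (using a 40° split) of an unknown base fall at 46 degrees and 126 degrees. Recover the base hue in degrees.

The accents sit 40° either side of the complement, so the complement is their short-arc midpoint on the wheel.
Short-arc midpoint of 46° and 126°: 86°.
Base is 180° from the complement: 86 − 180 = -94 → -94 + 360 = 266°

266°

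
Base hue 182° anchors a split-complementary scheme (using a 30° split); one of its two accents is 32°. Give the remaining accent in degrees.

332°

Split-complementary hues sit 30° either side of the complement.
Complement of the base 182°: 182 + 180 = 362 → 362 − 360 = 2°
The given accent 32° is 30° one side of 2°; the other accent sits 30° the other side: 2 − 30 = -28 → -28 + 360 = 332°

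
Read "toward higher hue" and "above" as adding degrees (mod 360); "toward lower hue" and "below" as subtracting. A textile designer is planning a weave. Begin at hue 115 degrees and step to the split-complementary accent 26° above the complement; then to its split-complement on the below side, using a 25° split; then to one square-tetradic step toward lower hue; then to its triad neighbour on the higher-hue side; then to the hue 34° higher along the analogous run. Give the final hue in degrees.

180°

split-comp 26° ↑ +206°: 115 + 206 = 321°
split-comp 25° ↓ +155°: 321 + 155 = 476 → 476 − 360 = 116°
square ↓ −90°: 116 − 90 = 26°
triadic ↑ +120°: 26 + 120 = 146°
analog 34° ↑ +34°: 146 + 34 = 180°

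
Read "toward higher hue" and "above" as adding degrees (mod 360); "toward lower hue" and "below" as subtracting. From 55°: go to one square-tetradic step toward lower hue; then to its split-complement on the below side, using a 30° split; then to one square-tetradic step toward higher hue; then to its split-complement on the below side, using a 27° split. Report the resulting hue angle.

358°

−90° (square ↓): 55 − 90 = -35 → -35 + 360 = 325°
+150° (split-comp 30° ↓): 325 + 150 = 475 → 475 − 360 = 115°
+90° (square ↑): 115 + 90 = 205°
+153° (split-comp 27° ↓): 205 + 153 = 358°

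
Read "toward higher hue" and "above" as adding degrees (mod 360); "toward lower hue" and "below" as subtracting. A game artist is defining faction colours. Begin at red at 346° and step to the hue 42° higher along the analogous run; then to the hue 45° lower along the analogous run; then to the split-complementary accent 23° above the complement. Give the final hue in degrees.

analog 42° ↑ +42°: 346 + 42 = 388 → 388 − 360 = 28°
analog 45° ↓ −45°: 28 − 45 = -17 → -17 + 360 = 343°
split-comp 23° ↑ +203°: 343 + 203 = 546 → 546 − 360 = 186°

186°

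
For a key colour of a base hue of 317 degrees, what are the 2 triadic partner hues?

A triad places three hues 120° apart.
317 + 120 = 437 → 437 − 360 = 77°
317 + 240 = 557 → 557 − 360 = 197°

77° and 197°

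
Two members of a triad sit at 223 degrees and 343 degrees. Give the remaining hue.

103°

A triad spaces three hues 120° apart.
The full set is {103°, 223°, 343°}.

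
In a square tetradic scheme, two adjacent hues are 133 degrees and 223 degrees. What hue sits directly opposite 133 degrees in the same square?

A square tetradic scheme places four hues 90° apart; opposite corners are 180° apart.
133 + 180 = 313°

313°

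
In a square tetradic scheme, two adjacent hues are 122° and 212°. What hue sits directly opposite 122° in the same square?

302°

A square tetradic scheme places four hues 90° apart; opposite corners are 180° apart.
122 + 180 = 302°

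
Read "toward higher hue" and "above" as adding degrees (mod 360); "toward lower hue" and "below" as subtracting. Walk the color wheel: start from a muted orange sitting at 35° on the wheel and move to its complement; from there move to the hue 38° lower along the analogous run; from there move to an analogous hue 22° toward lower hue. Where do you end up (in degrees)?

complement +180°: 35 + 180 = 215°
analog 38° ↓ −38°: 215 − 38 = 177°
analog 22° ↓ −22°: 177 − 22 = 155°

155°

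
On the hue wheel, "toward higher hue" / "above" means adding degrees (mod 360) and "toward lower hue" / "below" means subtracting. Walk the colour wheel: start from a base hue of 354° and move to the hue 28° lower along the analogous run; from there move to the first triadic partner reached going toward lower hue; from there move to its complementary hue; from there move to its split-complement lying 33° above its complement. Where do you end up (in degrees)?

analog 28° ↓ −28°: 354 − 28 = 326°
triadic ↓ −120°: 326 − 120 = 206°
complement +180°: 206 + 180 = 386 → 386 − 360 = 26°
split-comp 33° ↑ +213°: 26 + 213 = 239°

239°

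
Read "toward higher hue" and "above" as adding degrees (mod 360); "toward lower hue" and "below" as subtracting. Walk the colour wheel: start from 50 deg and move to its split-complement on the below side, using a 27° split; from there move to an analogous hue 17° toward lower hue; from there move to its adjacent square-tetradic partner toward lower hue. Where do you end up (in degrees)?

96°

50 + 153 = 203°   (split-comp 27° ↓)
203 − 17 = 186°   (analog 17° ↓)
186 − 90 = 96°   (square ↓)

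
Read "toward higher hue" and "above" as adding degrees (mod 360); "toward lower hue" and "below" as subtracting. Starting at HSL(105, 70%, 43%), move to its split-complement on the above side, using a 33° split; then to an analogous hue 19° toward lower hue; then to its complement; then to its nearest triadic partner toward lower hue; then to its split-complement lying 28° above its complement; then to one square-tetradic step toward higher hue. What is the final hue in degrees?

+213° (split-comp 33° ↑): 105 + 213 = 318°
−19° (analog 19° ↓): 318 − 19 = 299°
+180° (complement): 299 + 180 = 479 → 479 − 360 = 119°
−120° (triadic ↓): 119 − 120 = -1 → -1 + 360 = 359°
+208° (split-comp 28° ↑): 359 + 208 = 567 → 567 − 360 = 207°
+90° (square ↑): 207 + 90 = 297°

297°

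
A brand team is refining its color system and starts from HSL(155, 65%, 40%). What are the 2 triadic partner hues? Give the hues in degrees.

275° and 35°

A triad places three hues 120° apart.
155 + 120 = 275°
155 + 240 = 395 → 395 − 360 = 35°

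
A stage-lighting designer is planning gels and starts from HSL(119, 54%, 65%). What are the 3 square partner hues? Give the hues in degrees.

A square tetradic scheme places four hues every 90°.
119 + 90 = 209°
119 + 180 = 299°
119 + 270 = 389 → 389 − 360 = 29°

209°, 299°, and 29°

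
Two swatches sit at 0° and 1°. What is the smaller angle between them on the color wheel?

1°

|0 − 1| = 1.
1 ≤ 180, so the shorter arc is 1°.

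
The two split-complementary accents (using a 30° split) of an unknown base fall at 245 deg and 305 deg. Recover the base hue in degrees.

The accents sit 30° either side of the complement, so the complement is their short-arc midpoint on the wheel.
Short-arc midpoint of 245° and 305°: 275°.
Base is 180° from the complement: 275 − 180 = 95°

95°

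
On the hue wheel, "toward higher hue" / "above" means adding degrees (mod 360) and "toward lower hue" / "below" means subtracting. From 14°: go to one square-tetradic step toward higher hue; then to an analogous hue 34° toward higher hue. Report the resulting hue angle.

square ↑ +90°: 14 + 90 = 104°
analog 34° ↑ +34°: 104 + 34 = 138°

138°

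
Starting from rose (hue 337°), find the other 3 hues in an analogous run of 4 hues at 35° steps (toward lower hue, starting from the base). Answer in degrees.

302°, 267° and 232°

Analogous hues sit every 35° along the wheel.
337 − 35 = 302°
337 − 70 = 267°
337 − 105 = 232°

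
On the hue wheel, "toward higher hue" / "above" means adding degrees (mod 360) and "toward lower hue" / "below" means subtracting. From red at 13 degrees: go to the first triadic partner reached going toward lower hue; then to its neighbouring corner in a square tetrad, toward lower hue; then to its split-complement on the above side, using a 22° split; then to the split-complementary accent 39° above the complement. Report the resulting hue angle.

224°

−120° (triadic ↓): 13 − 120 = -107 → -107 + 360 = 253°
−90° (square ↓): 253 − 90 = 163°
+202° (split-comp 22° ↑): 163 + 202 = 365 → 365 − 360 = 5°
+219° (split-comp 39° ↑): 5 + 219 = 224°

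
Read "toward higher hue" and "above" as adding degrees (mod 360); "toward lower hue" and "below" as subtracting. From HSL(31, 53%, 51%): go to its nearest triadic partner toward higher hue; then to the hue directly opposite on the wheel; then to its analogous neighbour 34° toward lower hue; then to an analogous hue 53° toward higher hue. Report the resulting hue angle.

350°

31 + 120 = 151°   (triadic ↑)
151 + 180 = 331°   (complement)
331 − 34 = 297°   (analog 34° ↓)
297 + 53 = 350°   (analog 53° ↑)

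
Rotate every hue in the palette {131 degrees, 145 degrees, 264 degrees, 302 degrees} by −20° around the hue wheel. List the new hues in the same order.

131 − 20 = 111°
145 − 20 = 125°
264 − 20 = 244°
302 − 20 = 282°

111°, 125°, 244°, 282°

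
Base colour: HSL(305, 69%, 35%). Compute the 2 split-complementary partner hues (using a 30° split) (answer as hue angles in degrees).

Split-complementary hues sit 30° either side of the complement.
Complement of 305°: 305 + 180 = 485 → 485 − 360 = 125°
125 − 30 = 95°
125 + 30 = 155°

95° and 155°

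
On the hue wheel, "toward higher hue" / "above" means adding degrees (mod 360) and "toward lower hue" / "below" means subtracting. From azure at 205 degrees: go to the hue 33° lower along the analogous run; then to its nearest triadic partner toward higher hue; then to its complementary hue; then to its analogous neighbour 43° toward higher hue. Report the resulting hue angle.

analog 33° ↓ −33°: 205 − 33 = 172°
triadic ↑ +120°: 172 + 120 = 292°
complement +180°: 292 + 180 = 472 → 472 − 360 = 112°
analog 43° ↑ +43°: 112 + 43 = 155°

155°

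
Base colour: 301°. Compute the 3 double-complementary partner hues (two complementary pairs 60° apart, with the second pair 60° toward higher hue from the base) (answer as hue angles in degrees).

A rectangular tetradic uses two complementary pairs 60° apart: offsets 0°, 60°, 180°, 240°.
301 + 60 = 361 → 361 − 360 = 1°
301 + 180 = 481 → 481 − 360 = 121°
301 + 240 = 541 → 541 − 360 = 181°

1°, 121°, 181°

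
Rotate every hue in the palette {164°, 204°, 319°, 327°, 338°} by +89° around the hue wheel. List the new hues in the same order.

253°, 293°, 48°, 56°, 67°

164 + 89 = 253°
204 + 89 = 293°
319 + 89 = 408 → 408 − 360 = 48°
327 + 89 = 416 → 416 − 360 = 56°
338 + 89 = 427 → 427 − 360 = 67°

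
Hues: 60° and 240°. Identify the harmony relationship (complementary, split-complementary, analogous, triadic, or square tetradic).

complementary

Sort the hues: 60°, 240°.
Successive gaps around the wheel: 180°, 180°.
Two hues 180° apart are complementary.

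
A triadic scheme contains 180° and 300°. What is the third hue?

A triad spaces three hues 120° apart.
The full set is {60°, 180°, 300°}.

60°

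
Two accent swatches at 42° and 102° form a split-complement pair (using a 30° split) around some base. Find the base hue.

The accents sit 30° either side of the complement, so the complement is their short-arc midpoint on the wheel.
Short-arc midpoint of 42° and 102°: 72°.
Base is 180° from the complement: 72 − 180 = -108 → -108 + 360 = 252°

252°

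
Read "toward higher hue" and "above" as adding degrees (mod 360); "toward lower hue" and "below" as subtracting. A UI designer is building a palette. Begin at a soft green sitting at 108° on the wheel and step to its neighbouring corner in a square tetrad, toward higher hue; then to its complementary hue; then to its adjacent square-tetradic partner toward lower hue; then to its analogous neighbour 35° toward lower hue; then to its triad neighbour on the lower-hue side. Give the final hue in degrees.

square ↑ +90°: 108 + 90 = 198°
complement +180°: 198 + 180 = 378 → 378 − 360 = 18°
square ↓ −90°: 18 − 90 = -72 → -72 + 360 = 288°
analog 35° ↓ −35°: 288 − 35 = 253°
triadic ↓ −120°: 253 − 120 = 133°

133°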